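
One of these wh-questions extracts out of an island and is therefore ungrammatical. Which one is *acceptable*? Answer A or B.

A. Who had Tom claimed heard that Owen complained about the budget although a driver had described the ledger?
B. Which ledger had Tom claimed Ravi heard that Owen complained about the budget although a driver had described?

In B, the wh-phrase is extracted from inside an adjunct island (introduced by "although"), which blocks movement.
In A, the extraction path crosses only that-complement boundaries, which are transparent.
So A is grammatical.

A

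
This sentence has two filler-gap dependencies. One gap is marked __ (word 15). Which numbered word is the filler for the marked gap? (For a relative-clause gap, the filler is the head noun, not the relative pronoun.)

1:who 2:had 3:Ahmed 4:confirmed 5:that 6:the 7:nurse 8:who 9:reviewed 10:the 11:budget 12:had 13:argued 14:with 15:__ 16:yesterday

The marked gap is the object of the preposition "with" of "argued".
Its filler is the fronted wh-phrase "who", at word 1.
(The other dependency links word 7 to a gap after word 8.)

1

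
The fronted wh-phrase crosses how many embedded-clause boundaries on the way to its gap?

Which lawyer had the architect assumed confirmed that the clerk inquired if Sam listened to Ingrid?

"which lawyer" is extracted from the subject of "confirmed".
Boundaries crossed, outermost first: [Ø] — 1 in total.

1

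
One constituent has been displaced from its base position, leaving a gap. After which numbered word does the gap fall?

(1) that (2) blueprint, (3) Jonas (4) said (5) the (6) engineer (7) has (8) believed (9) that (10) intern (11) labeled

11

The displaced element is "that blueprint" (word 2).
It is linked across 2 clause boundaries (Ø → Ø).
It functions as the direct object of "labeled", so the gap sits immediately after word 11 ("labeled").
Base order: Jonas said the engineer has believed that intern labeled that blueprint.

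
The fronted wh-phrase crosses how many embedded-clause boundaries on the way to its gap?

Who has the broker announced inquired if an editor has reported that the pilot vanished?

1

"who" is extracted from the subject of "inquired".
Boundaries crossed, outermost first: [Ø] — 1 in total.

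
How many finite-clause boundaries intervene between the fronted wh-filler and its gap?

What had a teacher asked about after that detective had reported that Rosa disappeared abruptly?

0

"what" originates inside the matrix clause — no clause boundary is crossed.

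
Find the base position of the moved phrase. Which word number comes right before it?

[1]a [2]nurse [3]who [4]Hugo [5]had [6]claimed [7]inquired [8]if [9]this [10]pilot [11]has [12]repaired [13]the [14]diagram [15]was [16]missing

The displaced element is "a nurse" (word 2).
It is linked across 1 clause boundary (Ø).
It functions as the subject of "inquired", so the gap sits immediately after word 6 ("claimed").
Base order: Hugo had claimed a nurse inquired if this pilot has repaired the diagram.

6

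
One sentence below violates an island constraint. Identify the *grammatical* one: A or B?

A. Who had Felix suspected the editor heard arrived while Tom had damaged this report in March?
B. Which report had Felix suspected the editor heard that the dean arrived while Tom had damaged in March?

A

In B, the wh-phrase is extracted from inside an adjunct island (introduced by "while"), which blocks movement.
In A, the extraction path crosses only that-complement boundaries, which are transparent.
So A is grammatical.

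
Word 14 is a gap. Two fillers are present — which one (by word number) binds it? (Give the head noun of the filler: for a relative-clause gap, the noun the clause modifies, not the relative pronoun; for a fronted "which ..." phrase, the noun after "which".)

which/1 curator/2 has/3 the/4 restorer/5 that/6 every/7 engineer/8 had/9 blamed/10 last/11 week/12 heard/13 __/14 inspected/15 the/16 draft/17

2

The marked gap is the subject of "inspected".
Its filler is the fronted wh-phrase "which curator", at word 2.
(The other dependency links word 5 to a gap after word 10.)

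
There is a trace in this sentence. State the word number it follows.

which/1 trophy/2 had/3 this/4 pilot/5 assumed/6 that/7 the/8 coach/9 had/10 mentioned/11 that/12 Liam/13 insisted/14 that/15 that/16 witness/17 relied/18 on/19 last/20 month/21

The displaced element is "which trophy" (word 2).
It is linked across 3 clause boundaries (that → that → that).
It functions as the object of the preposition "on" of "relied", so the gap sits immediately after word 19 ("on").
Base order: This pilot had assumed that the coach had mentioned that Liam insisted that that witness relied on which trophy last month.

19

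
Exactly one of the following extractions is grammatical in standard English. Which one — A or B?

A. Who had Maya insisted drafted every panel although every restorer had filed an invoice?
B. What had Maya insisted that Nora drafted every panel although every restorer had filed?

A

In B, the wh-phrase is extracted from inside an adjunct island (introduced by "although"), which blocks movement.
In A, the extraction path crosses only that-complement boundaries, which are transparent.
So A is grammatical.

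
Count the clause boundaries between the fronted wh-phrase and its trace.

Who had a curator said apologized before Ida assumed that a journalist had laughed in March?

1

"who" is extracted from the subject of "apologized".
Boundaries crossed, outermost first: [Ø] — 1 in total.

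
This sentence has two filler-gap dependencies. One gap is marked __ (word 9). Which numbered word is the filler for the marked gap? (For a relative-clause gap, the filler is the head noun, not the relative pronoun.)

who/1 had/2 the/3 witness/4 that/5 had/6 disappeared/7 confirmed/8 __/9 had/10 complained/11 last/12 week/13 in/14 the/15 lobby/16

1

The marked gap is the subject of "complained".
Its filler is the fronted wh-phrase "who", at word 1.
(The other dependency links word 4 to a gap after word 5.)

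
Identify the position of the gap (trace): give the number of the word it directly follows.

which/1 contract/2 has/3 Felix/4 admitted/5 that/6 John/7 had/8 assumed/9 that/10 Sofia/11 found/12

The displaced element is "which contract" (word 2).
It is linked across 2 clause boundaries (that → that).
It functions as the direct object of "found", so the gap sits immediately after word 12 ("found").
Base order: Felix has admitted that John had assumed that Sofia found which contract.

12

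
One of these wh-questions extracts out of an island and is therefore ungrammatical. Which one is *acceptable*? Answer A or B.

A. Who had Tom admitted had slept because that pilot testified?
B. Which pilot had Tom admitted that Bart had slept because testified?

A

In B, the wh-phrase is extracted from inside an adjunct island (introduced by "because"), which blocks movement.
In A, the extraction path crosses only that-complement boundaries, which are transparent.
So A is grammatical.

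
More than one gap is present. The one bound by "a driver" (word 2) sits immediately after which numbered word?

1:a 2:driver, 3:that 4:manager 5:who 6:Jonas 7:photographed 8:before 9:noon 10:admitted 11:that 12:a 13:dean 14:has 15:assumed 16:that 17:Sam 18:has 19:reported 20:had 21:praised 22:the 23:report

19

The displaced element is "a driver" (word 2).
It is linked across 3 clause boundaries (that → that → Ø).
It functions as the subject of "praised", so the gap sits immediately after word 19 ("reported").
Base order: That manager who Jonas photographed before noon admitted that a dean has assumed that Sam has reported that a driver had praised the report.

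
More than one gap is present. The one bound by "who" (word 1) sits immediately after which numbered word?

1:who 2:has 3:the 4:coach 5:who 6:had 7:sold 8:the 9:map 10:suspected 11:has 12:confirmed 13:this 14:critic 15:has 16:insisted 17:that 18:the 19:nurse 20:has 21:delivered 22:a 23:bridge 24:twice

The displaced element is "who" (word 1).
It is linked across 1 clause boundary (Ø).
It functions as the subject of "confirmed", so the gap sits immediately after word 10 ("suspected").
Base order: The coach who had sold the map has suspected that who has confirmed this critic has insisted that the nurse has delivered a bridge twice.

10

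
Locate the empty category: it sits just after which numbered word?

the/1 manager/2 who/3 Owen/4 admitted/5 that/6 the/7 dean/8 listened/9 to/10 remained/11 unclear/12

The displaced element is "the manager" (word 2).
It is linked across 1 clause boundary (that).
It functions as the object of the preposition "to" of "listened", so the gap sits immediately after word 10 ("to").
Base order: Owen admitted that the dean listened to the manager.

10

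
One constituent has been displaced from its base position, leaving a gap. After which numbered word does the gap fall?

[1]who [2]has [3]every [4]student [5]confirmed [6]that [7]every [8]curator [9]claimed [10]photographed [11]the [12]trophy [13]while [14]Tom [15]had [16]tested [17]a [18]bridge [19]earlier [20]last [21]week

9

The displaced element is "who" (word 1).
It is linked across 2 clause boundaries (that → Ø).
It functions as the subject of "photographed", so the gap sits immediately after word 9 ("claimed").
Base order: Every student has confirmed that every curator claimed that who photographed the trophy while Tom had tested a bridge earlier last week.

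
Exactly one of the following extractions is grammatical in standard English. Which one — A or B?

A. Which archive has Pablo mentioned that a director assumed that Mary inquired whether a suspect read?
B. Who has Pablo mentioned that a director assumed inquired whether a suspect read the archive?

B

In A, the wh-phrase is extracted from inside a wh-island (introduced by "whether"), which blocks movement.
In B, the extraction path crosses only that-complement boundaries, which are transparent.
So B is grammatical.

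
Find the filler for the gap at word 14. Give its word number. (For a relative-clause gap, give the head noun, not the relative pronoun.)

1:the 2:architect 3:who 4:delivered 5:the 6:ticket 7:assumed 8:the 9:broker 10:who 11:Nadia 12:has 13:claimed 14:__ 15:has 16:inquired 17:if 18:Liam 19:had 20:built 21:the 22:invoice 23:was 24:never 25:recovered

9

The gap at 14 is the subject of "inquired", inside a relative clause.
The relative pronoun is "who" (word 10); it is bound by the head noun immediately before it.
Its filler is the head noun "broker", at word 9.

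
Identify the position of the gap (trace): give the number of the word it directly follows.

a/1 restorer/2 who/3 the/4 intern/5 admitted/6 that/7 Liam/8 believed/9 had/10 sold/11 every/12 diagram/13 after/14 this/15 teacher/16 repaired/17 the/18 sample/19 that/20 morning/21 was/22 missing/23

The displaced element is "a restorer" (word 2).
It is linked across 2 clause boundaries (that → Ø).
It functions as the subject of "sold", so the gap sits immediately after word 9 ("believed").
Base order: The intern admitted that Liam believed that a restorer had sold every diagram after this teacher repaired the sample that morning.

9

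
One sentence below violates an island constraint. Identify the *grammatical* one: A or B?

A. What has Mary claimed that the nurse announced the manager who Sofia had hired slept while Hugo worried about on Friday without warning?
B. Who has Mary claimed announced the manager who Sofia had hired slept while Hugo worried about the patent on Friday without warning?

In A, the wh-phrase is extracted from inside an adjunct island (introduced by "while"), which blocks movement.
In B, the extraction path crosses only that-complement boundaries, which are transparent.
So B is grammatical.

B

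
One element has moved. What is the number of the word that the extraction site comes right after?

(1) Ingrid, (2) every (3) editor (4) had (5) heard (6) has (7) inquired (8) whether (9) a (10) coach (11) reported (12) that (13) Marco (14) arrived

5

The displaced element is "Ingrid" (word 1).
It is linked across 1 clause boundary (Ø).
It functions as the subject of "inquired", so the gap sits immediately after word 5 ("heard").
Base order: Every editor had heard that Ingrid has inquired whether a coach reported that Marco arrived.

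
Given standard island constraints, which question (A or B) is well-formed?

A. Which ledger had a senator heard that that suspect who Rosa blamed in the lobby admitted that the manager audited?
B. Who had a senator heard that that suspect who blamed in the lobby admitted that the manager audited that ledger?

In B, the wh-phrase is extracted from inside a complex-NP island (relative clause) (introduced by "who"), which blocks movement.
In A, the extraction path crosses only that-complement boundaries, which are transparent.
So A is grammatical.

A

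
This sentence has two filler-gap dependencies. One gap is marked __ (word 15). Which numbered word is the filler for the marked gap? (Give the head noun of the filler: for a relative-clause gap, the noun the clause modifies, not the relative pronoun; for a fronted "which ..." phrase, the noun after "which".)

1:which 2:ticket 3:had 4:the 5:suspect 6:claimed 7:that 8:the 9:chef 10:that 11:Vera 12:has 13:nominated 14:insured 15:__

2

The marked gap is the direct object of "insured".
Its filler is the fronted wh-phrase "which ticket", at word 2.
(The other dependency links word 9 to a gap after word 13.)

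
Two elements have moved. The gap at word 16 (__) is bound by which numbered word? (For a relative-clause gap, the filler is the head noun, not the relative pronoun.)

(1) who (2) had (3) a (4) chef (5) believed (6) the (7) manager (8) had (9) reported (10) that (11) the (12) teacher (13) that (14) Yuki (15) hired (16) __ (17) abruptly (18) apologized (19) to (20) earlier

12

The marked gap is inside the relative clause, the direct object of "hired".
Its filler is the head noun "teacher" (via "that"), at word 12.
(The other dependency links word 1 to a gap after word 19.)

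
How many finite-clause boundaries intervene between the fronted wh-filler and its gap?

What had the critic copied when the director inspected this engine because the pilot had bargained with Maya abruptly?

"what" originates inside the matrix clause — no clause boundary is crossed.

0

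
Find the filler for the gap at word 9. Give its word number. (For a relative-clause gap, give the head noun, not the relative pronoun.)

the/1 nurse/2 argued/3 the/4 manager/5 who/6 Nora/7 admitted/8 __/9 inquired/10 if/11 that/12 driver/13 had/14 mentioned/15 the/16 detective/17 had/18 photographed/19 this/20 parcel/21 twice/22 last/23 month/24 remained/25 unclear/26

The gap at 9 is the subject of "inquired", inside a relative clause.
The relative pronoun is "who" (word 6); it is bound by the head noun immediately before it.
Its filler is the head noun "manager", at word 5.

5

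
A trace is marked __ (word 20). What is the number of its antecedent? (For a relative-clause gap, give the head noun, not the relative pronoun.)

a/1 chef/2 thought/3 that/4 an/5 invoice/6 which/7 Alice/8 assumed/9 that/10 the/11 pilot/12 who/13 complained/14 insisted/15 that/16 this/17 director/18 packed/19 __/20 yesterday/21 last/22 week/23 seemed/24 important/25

6

The gap at 20 is the object of "packed", inside a relative clause.
The relative pronoun is "which" (word 7); it is bound by the head noun immediately before it.
Its filler is the head noun "invoice", at word 6.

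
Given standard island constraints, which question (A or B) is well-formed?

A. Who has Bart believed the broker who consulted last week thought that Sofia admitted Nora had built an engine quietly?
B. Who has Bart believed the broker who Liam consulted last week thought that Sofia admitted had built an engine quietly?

In A, the wh-phrase is extracted from inside a complex-NP island (relative clause) (introduced by "who"), which blocks movement.
In B, the extraction path crosses only that-complement boundaries, which are transparent.
So B is grammatical.

B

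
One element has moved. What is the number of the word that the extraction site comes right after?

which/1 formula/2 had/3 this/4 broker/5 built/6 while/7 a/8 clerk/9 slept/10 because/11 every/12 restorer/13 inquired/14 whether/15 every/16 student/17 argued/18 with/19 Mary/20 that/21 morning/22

6

The displaced element is "which formula" (word 2).
It functions as the direct object of "built", so the gap sits immediately after word 6 ("built").
Base order: This broker had built which formula while a clerk slept because every restorer inquired whether every student argued with Mary that morning.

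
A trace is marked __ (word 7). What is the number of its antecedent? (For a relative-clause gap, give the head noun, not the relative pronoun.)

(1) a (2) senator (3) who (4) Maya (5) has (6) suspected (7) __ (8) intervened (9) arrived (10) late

The gap at 7 is the subject of "intervened", inside a relative clause.
The relative pronoun is "who" (word 3); it is bound by the head noun immediately before it.
Its filler is the head noun "senator", at word 2.

2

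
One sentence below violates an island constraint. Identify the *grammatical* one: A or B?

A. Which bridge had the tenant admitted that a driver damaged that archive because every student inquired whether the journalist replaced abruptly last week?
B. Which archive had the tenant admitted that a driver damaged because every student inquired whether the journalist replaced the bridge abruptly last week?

In A, the wh-phrase is extracted from inside an adjunct island (introduced by "because"), which blocks movement.
In B, the extraction path crosses only that-complement boundaries, which are transparent.
So B is grammatical.

B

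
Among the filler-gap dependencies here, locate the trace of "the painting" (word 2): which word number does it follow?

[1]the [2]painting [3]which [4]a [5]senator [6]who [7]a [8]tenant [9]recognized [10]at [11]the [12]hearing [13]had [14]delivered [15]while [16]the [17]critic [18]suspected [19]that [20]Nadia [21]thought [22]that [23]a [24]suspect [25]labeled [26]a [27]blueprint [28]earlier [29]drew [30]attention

14

The displaced element is "the painting" (word 2).
It functions as the direct object of "delivered", so the gap sits immediately after word 14 ("delivered").
Base order: A senator who a tenant recognized at the hearing had delivered the painting while the critic suspected that Nadia thought that a suspect labeled a blueprint earlier.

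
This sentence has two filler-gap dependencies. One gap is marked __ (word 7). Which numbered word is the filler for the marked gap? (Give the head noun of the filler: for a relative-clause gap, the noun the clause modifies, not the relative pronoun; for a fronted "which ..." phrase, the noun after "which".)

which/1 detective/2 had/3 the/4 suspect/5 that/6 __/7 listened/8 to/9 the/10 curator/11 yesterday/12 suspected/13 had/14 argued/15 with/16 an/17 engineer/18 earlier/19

5

The marked gap is inside the relative clause, the subject of "listened".
Its filler is the head noun "suspect" (via "that"), at word 5.
(The other dependency links word 2 to a gap after word 13.)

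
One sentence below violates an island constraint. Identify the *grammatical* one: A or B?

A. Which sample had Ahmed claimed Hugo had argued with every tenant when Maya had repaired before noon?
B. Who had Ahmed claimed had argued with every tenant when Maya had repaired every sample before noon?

In A, the wh-phrase is extracted from inside an adjunct island (introduced by "when"), which blocks movement.
In B, the extraction path crosses only that-complement boundaries, which are transparent.
So B is grammatical.

B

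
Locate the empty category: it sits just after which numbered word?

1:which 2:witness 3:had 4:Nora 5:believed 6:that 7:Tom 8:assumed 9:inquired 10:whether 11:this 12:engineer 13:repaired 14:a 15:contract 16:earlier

8

The displaced element is "which witness" (word 2).
It is linked across 2 clause boundaries (that → Ø).
It functions as the subject of "inquired", so the gap sits immediately after word 8 ("assumed").
Base order: Nora had believed that Tom assumed that which witness inquired whether this engineer repaired a contract earlier.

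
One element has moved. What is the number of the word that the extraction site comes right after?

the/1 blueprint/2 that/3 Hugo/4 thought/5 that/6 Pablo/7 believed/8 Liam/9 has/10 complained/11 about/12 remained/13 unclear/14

The displaced element is "the blueprint" (word 2).
It is linked across 2 clause boundaries (that → Ø).
It functions as the object of the preposition "about" of "complained", so the gap sits immediately after word 12 ("about").
Base order: Hugo thought that Pablo believed Liam has complained about the blueprint.

12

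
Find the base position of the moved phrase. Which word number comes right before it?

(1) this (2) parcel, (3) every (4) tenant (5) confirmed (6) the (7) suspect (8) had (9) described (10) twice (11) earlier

The displaced element is "this parcel" (word 2).
It is linked across 1 clause boundary (Ø).
It functions as the direct object of "described", so the gap sits immediately after word 9 ("described").
Base order: Every tenant confirmed the suspect had described this parcel twice earlier.

9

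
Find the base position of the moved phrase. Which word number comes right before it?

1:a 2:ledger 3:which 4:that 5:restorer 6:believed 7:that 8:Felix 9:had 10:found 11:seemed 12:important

The displaced element is "a ledger" (word 2).
It is linked across 1 clause boundary (that).
It functions as the direct object of "found", so the gap sits immediately after word 10 ("found").
Base order: That restorer believed that Felix had found a ledger.

10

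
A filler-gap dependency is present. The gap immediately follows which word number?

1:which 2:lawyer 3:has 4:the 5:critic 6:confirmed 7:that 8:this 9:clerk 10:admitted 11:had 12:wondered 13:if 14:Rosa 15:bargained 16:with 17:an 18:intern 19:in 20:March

10

The displaced element is "which lawyer" (word 2).
It is linked across 2 clause boundaries (that → Ø).
It functions as the subject of "wondered", so the gap sits immediately after word 10 ("admitted").
Base order: The critic has confirmed that this clerk admitted which lawyer had wondered if Rosa bargained with an intern in March.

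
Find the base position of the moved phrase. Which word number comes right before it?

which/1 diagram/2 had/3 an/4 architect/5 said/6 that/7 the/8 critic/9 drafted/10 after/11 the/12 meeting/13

10

The displaced element is "which diagram" (word 2).
It is linked across 1 clause boundary (that).
It functions as the direct object of "drafted", so the gap sits immediately after word 10 ("drafted").
Base order: An architect had said that the critic drafted which diagram after the meeting.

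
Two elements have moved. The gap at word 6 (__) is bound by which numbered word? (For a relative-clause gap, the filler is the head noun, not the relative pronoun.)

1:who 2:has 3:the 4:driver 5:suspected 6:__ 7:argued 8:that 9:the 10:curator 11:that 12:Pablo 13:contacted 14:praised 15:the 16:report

1

The marked gap is the subject of "argued".
Its filler is the fronted wh-phrase "who", at word 1.
(The other dependency links word 10 to a gap after word 13.)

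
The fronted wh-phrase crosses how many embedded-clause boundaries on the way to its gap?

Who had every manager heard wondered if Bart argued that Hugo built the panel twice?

1

"who" is extracted from the subject of "wondered".
Boundaries crossed, outermost first: [Ø] — 1 in total.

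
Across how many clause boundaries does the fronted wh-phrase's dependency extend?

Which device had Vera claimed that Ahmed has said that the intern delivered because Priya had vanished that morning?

"which device" is extracted from the object of "delivered".
Boundaries crossed, outermost first: [that], [that] — 2 in total.

2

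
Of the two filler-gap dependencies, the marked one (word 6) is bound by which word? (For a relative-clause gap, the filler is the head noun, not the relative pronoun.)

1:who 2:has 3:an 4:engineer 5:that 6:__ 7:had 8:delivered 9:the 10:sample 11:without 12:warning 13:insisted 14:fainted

The marked gap is inside the relative clause, the subject of "delivered".
Its filler is the head noun "engineer" (via "that"), at word 4.
(The other dependency links word 1 to a gap after word 13.)

4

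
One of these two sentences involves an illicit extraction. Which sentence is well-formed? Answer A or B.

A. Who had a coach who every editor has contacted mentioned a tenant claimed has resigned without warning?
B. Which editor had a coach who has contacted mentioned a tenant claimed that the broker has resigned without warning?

A

In B, the wh-phrase is extracted from inside a complex-NP island (relative clause) (introduced by "who"), which blocks movement.
In A, the extraction path crosses only that-complement boundaries, which are transparent.
So A is grammatical.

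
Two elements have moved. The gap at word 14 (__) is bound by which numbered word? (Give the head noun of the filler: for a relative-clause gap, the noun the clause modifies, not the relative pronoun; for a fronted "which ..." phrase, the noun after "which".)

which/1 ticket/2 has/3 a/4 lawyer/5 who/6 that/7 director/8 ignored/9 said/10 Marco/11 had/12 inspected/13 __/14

2

The marked gap is the direct object of "inspected".
Its filler is the fronted wh-phrase "which ticket", at word 2.
(The other dependency links word 5 to a gap after word 9.)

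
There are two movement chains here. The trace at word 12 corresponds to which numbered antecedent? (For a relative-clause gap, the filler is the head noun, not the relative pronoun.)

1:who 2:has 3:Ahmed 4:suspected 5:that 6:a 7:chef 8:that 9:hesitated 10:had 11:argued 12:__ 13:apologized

The marked gap is the subject of "apologized".
Its filler is the fronted wh-phrase "who", at word 1.
(The other dependency links word 7 to a gap after word 8.)

1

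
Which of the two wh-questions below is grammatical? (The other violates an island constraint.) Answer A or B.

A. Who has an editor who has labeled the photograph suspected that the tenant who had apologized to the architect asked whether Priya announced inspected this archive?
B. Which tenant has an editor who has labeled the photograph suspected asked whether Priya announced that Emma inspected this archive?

B

In A, the wh-phrase is extracted from inside a wh-island (introduced by "whether"), which blocks movement.
In B, the extraction path crosses only that-complement boundaries, which are transparent.
So B is grammatical.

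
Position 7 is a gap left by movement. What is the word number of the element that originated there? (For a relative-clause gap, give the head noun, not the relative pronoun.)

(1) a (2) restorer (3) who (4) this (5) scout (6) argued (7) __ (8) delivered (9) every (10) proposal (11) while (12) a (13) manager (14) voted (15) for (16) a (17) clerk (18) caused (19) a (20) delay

The gap at 7 is the subject of "delivered", inside a relative clause.
The relative pronoun is "who" (word 3); it is bound by the head noun immediately before it.
Its filler is the head noun "restorer", at word 2.

2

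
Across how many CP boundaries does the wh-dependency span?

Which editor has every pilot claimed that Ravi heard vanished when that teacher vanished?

2

"which editor" is extracted from the subject of "vanished".
Boundaries crossed, outermost first: [that], [Ø] — 2 in total.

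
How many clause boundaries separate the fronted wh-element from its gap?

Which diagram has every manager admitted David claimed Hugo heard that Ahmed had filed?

3

"which diagram" is extracted from the object of "filed".
Boundaries crossed, outermost first: [Ø], [Ø], [that] — 3 in total.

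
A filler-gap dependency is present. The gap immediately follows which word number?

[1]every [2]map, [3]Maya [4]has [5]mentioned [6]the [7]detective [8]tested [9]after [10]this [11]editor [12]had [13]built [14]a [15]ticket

8

The displaced element is "every map" (word 2).
It is linked across 1 clause boundary (Ø).
It functions as the direct object of "tested", so the gap sits immediately after word 8 ("tested").
Base order: Maya has mentioned the detective tested every map after this editor had built a ticket.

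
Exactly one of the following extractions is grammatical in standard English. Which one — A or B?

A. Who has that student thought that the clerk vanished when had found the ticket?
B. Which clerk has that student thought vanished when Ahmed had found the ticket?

B

In A, the wh-phrase is extracted from inside an adjunct island (introduced by "when"), which blocks movement.
In B, the extraction path crosses only that-complement boundaries, which are transparent.
So B is grammatical.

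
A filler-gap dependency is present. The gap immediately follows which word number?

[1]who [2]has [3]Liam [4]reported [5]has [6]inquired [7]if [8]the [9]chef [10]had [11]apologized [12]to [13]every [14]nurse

4

The displaced element is "who" (word 1).
It is linked across 1 clause boundary (Ø).
It functions as the subject of "inquired", so the gap sits immediately after word 4 ("reported").
Base order: Liam has reported who has inquired if the chef had apologized to every nurse.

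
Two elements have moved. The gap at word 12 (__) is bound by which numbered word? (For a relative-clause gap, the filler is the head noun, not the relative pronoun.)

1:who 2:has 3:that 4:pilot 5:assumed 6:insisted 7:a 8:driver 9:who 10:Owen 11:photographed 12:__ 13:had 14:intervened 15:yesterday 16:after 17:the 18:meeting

The marked gap is inside the relative clause, the direct object of "photographed".
Its filler is the head noun "driver" (via "who"), at word 8.
(The other dependency links word 1 to a gap after word 5.)

8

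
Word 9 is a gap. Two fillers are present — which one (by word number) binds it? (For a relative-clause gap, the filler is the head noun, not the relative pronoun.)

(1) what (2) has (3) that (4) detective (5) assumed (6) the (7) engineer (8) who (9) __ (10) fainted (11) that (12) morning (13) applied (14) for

7

The marked gap is inside the relative clause, the subject of "fainted".
Its filler is the head noun "engineer" (via "who"), at word 7.
(The other dependency links word 1 to a gap after word 14.)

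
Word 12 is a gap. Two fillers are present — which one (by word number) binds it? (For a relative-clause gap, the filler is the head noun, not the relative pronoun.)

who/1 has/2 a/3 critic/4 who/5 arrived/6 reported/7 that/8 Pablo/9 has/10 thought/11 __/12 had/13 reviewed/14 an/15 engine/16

The marked gap is the subject of "reviewed".
Its filler is the fronted wh-phrase "who", at word 1.
(The other dependency links word 4 to a gap after word 5.)

1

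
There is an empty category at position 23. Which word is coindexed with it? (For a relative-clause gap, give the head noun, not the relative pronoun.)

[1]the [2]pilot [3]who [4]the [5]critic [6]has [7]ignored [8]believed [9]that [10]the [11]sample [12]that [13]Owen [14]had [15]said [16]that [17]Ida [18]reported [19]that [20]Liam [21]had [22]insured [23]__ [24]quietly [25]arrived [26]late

11

The gap at 23 is the object of "insured", inside a relative clause.
The relative pronoun is "that" (word 12); it is bound by the head noun immediately before it.
Its filler is the head noun "sample", at word 11.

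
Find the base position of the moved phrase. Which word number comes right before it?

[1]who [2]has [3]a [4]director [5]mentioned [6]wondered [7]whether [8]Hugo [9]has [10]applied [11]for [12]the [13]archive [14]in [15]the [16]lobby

5

The displaced element is "who" (word 1).
It is linked across 1 clause boundary (Ø).
It functions as the subject of "wondered", so the gap sits immediately after word 5 ("mentioned").
Base order: A director has mentioned that who wondered whether Hugo has applied for the archive in the lobby.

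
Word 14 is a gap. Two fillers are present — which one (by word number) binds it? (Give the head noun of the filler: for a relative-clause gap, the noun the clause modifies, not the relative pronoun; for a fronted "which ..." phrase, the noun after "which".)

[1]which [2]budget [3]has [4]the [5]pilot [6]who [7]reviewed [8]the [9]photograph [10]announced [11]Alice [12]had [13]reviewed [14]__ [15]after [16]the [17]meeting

2

The marked gap is the direct object of "reviewed".
Its filler is the fronted wh-phrase "which budget", at word 2.
(The other dependency links word 5 to a gap after word 6.)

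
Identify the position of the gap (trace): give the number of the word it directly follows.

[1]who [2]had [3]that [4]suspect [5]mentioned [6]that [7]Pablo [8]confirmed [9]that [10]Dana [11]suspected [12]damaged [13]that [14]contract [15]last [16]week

The displaced element is "who" (word 1).
It is linked across 3 clause boundaries (that → that → Ø).
It functions as the subject of "damaged", so the gap sits immediately after word 11 ("suspected").
Base order: That suspect had mentioned that Pablo confirmed that Dana suspected that who damaged that contract last week.

11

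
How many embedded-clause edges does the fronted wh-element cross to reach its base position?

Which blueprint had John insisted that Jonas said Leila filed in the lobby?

"which blueprint" is extracted from the object of "filed".
Boundaries crossed, outermost first: [that], [Ø] — 2 in total.

2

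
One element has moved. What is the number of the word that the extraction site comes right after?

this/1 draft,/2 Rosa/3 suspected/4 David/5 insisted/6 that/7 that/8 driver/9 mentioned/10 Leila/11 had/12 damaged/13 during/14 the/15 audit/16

The displaced element is "this draft" (word 2).
It is linked across 3 clause boundaries (Ø → that → Ø).
It functions as the direct object of "damaged", so the gap sits immediately after word 13 ("damaged").
Base order: Rosa suspected David insisted that that driver mentioned Leila had damaged this draft during the audit.

13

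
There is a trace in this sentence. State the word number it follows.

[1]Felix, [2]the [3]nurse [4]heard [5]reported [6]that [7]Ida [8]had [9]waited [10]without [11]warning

The displaced element is "Felix" (word 1).
It is linked across 1 clause boundary (Ø).
It functions as the subject of "reported", so the gap sits immediately after word 4 ("heard").
Base order: The nurse heard Felix reported that Ida had waited without warning.

4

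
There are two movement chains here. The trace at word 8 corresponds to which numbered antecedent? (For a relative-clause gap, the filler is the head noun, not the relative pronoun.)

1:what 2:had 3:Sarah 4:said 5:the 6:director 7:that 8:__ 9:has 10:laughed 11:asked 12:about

6

The marked gap is inside the relative clause, the subject of "laughed".
Its filler is the head noun "director" (via "that"), at word 6.
(The other dependency links word 1 to a gap after word 12.)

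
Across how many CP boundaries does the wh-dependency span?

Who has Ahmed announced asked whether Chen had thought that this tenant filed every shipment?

1

"who" is extracted from the subject of "asked".
Boundaries crossed, outermost first: [Ø] — 1 in total.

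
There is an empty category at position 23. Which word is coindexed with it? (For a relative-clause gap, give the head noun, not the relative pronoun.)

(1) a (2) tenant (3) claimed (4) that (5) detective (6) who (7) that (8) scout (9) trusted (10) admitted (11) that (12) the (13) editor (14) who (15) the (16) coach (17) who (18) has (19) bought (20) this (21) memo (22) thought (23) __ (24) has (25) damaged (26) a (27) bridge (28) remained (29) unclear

13

The gap at 23 is the subject of "damaged", inside a relative clause.
The relative pronoun is "who" (word 14); it is bound by the head noun immediately before it.
Its filler is the head noun "editor", at word 13.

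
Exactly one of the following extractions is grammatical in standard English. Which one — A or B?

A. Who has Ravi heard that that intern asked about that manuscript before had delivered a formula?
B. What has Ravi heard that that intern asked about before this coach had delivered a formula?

B

In A, the wh-phrase is extracted from inside an adjunct island (introduced by "before"), which blocks movement.
In B, the extraction path crosses only that-complement boundaries, which are transparent.
So B is grammatical.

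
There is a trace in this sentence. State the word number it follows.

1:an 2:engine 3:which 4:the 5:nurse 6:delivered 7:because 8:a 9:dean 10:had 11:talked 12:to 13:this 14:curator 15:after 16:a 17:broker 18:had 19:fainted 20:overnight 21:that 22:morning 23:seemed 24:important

6

The displaced element is "an engine" (word 2).
It functions as the direct object of "delivered", so the gap sits immediately after word 6 ("delivered").
Base order: The nurse delivered an engine because a dean had talked to this curator after a broker had fainted overnight that morning.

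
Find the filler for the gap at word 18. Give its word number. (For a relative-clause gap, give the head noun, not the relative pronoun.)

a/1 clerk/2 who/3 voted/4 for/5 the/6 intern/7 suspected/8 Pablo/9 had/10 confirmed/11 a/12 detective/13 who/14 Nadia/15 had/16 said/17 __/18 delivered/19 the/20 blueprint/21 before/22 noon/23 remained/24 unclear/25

The gap at 18 is the subject of "delivered", inside a relative clause.
The relative pronoun is "who" (word 14); it is bound by the head noun immediately before it.
Its filler is the head noun "detective", at word 13.

13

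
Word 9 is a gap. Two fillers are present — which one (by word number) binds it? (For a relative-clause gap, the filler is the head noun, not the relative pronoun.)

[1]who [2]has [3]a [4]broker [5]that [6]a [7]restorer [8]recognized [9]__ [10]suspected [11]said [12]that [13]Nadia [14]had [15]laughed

The marked gap is inside the relative clause, the direct object of "recognized".
Its filler is the head noun "broker" (via "that"), at word 4.
(The other dependency links word 1 to a gap after word 10.)

4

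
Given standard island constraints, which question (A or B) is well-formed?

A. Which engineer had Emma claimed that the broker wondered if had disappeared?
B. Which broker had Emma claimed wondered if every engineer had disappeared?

In A, the wh-phrase is extracted from inside a wh-island (introduced by "if"), which blocks movement.
In B, the extraction path crosses only that-complement boundaries, which are transparent.
So B is grammatical.

B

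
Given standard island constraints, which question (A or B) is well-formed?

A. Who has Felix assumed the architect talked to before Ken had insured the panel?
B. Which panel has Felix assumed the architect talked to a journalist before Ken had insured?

A

In B, the wh-phrase is extracted from inside an adjunct island (introduced by "before"), which blocks movement.
In A, the extraction path crosses only that-complement boundaries, which are transparent.
So A is grammatical.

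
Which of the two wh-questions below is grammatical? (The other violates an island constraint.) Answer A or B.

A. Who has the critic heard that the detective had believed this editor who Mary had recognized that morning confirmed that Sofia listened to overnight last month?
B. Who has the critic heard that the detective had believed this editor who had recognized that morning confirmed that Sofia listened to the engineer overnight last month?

A

In B, the wh-phrase is extracted from inside a complex-NP island (relative clause) (introduced by "who"), which blocks movement.
In A, the extraction path crosses only that-complement boundaries, which are transparent.
So A is grammatical.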